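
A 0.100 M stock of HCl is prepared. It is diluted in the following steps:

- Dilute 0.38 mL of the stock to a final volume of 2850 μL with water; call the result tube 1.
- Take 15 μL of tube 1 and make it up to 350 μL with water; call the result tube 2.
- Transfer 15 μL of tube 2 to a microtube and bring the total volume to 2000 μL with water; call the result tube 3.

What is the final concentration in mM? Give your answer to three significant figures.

0.00429 mM

Step 1: 0.38 mL brought to 2850 μL → factor 2.85/0.38 = 7.5
Step 2: 15 μL brought to 350 μL → factor 350/15 = 23.333
Step 3: 15 μL brought to 2000 μL → factor 2000/15 = 133.33
Overall dilution factor = 7.5 × 23.333 × 133.33 = 23333
Final = 0.100 M / 23333 = 4.286 × 10^-6 M = 0.00429 mM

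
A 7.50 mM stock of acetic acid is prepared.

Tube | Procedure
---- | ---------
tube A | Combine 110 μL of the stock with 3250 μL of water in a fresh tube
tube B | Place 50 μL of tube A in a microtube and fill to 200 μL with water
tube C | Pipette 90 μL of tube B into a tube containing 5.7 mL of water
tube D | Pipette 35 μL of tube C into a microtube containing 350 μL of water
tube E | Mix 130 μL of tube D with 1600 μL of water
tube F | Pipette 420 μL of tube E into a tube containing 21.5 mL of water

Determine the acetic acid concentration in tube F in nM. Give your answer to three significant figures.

0.125 nM

Step 1: 110 μL + 3250 μL = 3360 μL total → factor 3360/110 = 30.545
Step 2: 50 μL brought to 200 μL → factor 200/50 = 4
Step 3: 90 μL + 5.7 mL = 5790 μL total → factor 5790/90 = 64.333
Step 4: 35 μL + 350 μL = 385 μL total → factor 385/35 = 11
Step 5: 130 μL + 1600 μL = 1730 μL total → factor 1730/130 = 13.308
Step 6: 420 μL + 21.5 mL = 21920 μL total → factor 21920/420 = 52.19
Overall dilution factor = 30.545 × 4 × 64.333 × 11 × 13.308 × 52.19 = 6.0052 × 10^7
Final = 7.50 mM / 6.0052 × 10^7 = 1.249 × 10^-7 mM = 0.125 nM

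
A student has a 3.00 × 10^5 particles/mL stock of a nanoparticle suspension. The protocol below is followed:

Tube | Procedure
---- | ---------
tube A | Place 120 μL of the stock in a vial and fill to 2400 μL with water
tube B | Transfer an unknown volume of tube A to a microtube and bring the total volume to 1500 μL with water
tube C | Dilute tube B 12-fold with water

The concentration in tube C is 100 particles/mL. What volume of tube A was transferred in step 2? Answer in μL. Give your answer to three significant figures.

120 μL

Step 1: 120 μL brought to 2400 μL → factor 2400/120 = 20
Step 2: v brought to 1500 μL → factor = 1500 μL/v
Step 3: 12-fold → factor 12
Product of known-step factors = 240
Overall factor = 3.00 × 10^5 particles/mL / (100 particles/mL) = 3000
Step-2 factor = 3000 / 240 = 12.5
v = 1500 μL / 12.5 = 120 μL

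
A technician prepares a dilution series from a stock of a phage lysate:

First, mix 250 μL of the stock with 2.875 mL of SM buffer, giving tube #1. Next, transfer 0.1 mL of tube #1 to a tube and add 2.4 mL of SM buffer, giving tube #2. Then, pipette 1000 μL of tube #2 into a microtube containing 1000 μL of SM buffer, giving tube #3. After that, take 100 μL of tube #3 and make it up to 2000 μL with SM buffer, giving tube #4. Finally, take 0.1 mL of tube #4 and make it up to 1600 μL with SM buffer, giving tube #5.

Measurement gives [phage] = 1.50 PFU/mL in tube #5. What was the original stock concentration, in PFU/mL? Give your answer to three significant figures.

3.00 × 10^5 PFU/mL

Step 1: 250 μL + 2.875 mL = 3125 μL total → factor 3125/250 = 12.5
Step 2: 0.1 mL + 2.4 mL = 2.5 mL total → factor 2.5/0.1 = 25
Step 3: 1000 μL + 1000 μL = 2000 μL total → factor 2000/1000 = 2
Step 4: 100 μL brought to 2000 μL → factor 2000/100 = 20
Step 5: 0.1 mL brought to 1600 μL → factor 1.6/0.1 = 16
Overall dilution factor = 12.5 × 25 × 2 × 20 × 16 = 2 × 10^5
Stock = 1.50 PFU/mL × 2 × 10^5 = 3.00 × 10^5 PFU/mL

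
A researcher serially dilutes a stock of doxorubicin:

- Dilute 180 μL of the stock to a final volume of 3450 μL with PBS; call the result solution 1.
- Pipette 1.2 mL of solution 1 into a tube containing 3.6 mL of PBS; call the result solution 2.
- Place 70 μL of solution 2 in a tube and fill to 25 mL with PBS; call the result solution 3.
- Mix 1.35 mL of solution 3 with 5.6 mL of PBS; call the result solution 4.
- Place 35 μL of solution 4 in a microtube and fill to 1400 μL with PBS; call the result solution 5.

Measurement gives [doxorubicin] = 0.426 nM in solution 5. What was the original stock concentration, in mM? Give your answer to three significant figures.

Step 1: 180 μL brought to 3450 μL → factor 3450/180 = 19.167
Step 2: 1.2 mL + 3.6 mL = 4.8 mL total → factor 4.8/1.2 = 4
Step 3: 70 μL brought to 25 mL → factor 25000/70 = 357.14
Step 4: 1.35 mL + 5.6 mL = 6.95 mL total → factor 6.95/1.35 = 5.1481
Step 5: 35 μL brought to 1400 μL → factor 1400/35 = 40
Overall dilution factor = 19.167 × 4 × 357.14 × 5.1481 × 40 = 5.6384 × 10^6
Stock = 0.426 nM × 5.6384 × 10^6 = 2.402 × 10^6 nM = 2.40 mM

2.40 mM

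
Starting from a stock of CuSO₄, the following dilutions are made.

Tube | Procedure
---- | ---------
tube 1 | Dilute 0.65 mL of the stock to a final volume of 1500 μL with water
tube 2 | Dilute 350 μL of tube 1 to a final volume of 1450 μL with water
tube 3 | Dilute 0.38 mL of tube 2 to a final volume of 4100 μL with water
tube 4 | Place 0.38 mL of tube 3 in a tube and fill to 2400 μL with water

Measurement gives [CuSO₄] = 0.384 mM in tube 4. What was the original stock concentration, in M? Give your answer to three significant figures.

Step 1: 0.65 mL brought to 1500 μL → factor 1.5/0.65 = 2.3077
Step 2: 350 μL brought to 1450 μL → factor 1450/350 = 4.1429
Step 3: 0.38 mL brought to 4100 μL → factor 4.1/0.38 = 10.789
Step 4: 0.38 mL brought to 2400 μL → factor 2.4/0.38 = 6.3158
Overall dilution factor = 2.3077 × 4.1429 × 10.789 × 6.3158 = 651.49
Stock = 0.384 mM × 651.49 = 250.2 mM = 0.250 M

0.250 M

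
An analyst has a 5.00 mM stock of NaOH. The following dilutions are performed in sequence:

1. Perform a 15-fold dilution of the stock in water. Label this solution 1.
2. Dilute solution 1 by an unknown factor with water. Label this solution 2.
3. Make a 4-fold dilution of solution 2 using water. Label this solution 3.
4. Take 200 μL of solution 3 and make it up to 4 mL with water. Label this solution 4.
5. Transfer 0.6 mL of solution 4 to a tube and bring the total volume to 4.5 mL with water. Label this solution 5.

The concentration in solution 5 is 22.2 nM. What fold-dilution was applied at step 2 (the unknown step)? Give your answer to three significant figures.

25.0-fold

Step 1: 15-fold → factor 15
Step 2: unknown factor x
Step 3: 4-fold → factor 4
Step 4: 200 μL brought to 4 mL → factor 4000/200 = 20
Step 5: 0.6 mL brought to 4.5 mL → factor 4.5/0.6 = 7.5
Product of known-step factors = 9000
Overall factor = 5.00 mM / (22.2 nM) = 2.2523 × 10^5
x = 2.2523 × 10^5 / 9000 = 25.0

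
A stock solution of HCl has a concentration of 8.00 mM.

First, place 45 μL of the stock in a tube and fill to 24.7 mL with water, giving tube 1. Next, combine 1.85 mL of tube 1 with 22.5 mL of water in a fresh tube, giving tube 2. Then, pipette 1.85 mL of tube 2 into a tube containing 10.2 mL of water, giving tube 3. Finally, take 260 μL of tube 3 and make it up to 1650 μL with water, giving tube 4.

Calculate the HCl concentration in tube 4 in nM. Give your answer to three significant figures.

26.8 nM

Step 1: 45 μL brought to 24.7 mL → factor 24700/45 = 548.89
Step 2: 1.85 mL + 22.5 mL = 24.35 mL total → factor 24.35/1.85 = 13.162
Step 3: 1.85 mL + 10.2 mL = 12.05 mL total → factor 12.05/1.85 = 6.5135
Step 4: 260 μL brought to 1650 μL → factor 1650/260 = 6.3462
Dilution factor through tube 4 = 548.89 × 13.162 × 6.5135 × 6.3462 = 2.9863 × 10^5
[tube 4] = 8.00 mM / 2.9863 × 10^5 = 2.679 × 10^-5 mM = 26.8 nM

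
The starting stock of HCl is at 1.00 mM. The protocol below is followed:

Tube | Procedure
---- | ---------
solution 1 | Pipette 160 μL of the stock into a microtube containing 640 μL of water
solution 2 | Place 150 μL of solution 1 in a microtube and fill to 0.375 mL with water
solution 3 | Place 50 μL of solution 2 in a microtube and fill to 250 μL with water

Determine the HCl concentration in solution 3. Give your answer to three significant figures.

Step 1: 160 μL + 640 μL = 800 μL total → factor 800/160 = 5
Step 2: 150 μL brought to 0.375 mL → factor 375/150 = 2.5
Step 3: 50 μL brought to 250 μL → factor 250/50 = 5
Overall dilution factor = 5 × 2.5 × 5 = 62.5
Final = 1.00 mM / 62.5 = 0.0160 mM

0.0160 mM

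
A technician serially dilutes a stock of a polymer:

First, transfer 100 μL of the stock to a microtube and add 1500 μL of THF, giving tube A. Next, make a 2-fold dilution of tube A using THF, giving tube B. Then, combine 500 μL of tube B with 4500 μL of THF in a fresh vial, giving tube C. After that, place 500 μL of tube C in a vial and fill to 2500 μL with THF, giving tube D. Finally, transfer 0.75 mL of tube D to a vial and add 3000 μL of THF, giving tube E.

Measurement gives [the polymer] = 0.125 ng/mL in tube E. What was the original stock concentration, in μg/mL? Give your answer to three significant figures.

Step 1: 100 μL + 1500 μL = 1600 μL total → factor 1600/100 = 16
Step 2: 2-fold → factor 2
Step 3: 500 μL + 4500 μL = 5000 μL total → factor 5000/500 = 10
Step 4: 500 μL brought to 2500 μL → factor 2500/500 = 5
Step 5: 0.75 mL + 3000 μL = 3.75 mL total → factor 3.75/0.75 = 5
Overall dilution factor = 16 × 2 × 10 × 5 × 5 = 8000
Stock = 0.125 ng/mL × 8000 = 1000 ng/mL = 1.00 μg/mL

1.00 μg/mL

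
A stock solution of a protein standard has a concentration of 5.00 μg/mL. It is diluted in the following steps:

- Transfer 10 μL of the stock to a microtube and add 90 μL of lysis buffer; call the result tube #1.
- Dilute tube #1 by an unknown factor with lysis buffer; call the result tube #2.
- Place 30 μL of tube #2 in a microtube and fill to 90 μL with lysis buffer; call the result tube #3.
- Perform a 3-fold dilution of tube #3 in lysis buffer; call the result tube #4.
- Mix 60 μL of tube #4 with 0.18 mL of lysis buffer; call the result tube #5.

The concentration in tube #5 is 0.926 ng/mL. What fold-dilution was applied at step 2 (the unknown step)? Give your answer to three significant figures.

15.0-fold

Step 1: 10 μL + 90 μL = 100 μL total → factor 100/10 = 10
Step 2: unknown factor x
Step 3: 30 μL brought to 90 μL → factor 90/30 = 3
Step 4: 3-fold → factor 3
Step 5: 60 μL + 0.18 mL = 240 μL total → factor 240/60 = 4
Product of known-step factors = 360
Overall factor = 5.00 μg/mL / (0.926 ng/mL) = 5399.6
x = 5399.6 / 360 = 15.0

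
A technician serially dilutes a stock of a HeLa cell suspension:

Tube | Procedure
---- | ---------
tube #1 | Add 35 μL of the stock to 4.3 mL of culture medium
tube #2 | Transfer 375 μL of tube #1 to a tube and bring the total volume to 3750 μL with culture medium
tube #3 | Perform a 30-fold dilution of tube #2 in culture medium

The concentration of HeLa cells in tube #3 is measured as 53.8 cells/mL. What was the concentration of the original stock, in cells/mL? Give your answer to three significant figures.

Step 1: 35 μL + 4.3 mL = 4335 μL total → factor 4335/35 = 123.86
Step 2: 375 μL brought to 3750 μL → factor 3750/375 = 10
Step 3: 30-fold → factor 30
Overall dilution factor = 123.86 × 10 × 30 = 37157
Stock = 53.8 cells/mL × 37157 = 2.00 × 10^6 cells/mL

2.00 × 10^6 cells/mL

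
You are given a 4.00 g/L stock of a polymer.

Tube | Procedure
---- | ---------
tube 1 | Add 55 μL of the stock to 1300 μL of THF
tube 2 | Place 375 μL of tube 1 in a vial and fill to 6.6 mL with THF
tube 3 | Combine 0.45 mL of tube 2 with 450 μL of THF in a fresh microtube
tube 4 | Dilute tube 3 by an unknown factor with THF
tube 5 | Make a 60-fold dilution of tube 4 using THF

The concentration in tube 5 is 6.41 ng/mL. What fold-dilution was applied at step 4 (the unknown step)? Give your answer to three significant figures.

12.0-fold

Step 1: 55 μL + 1300 μL = 1355 μL total → factor 1355/55 = 24.636
Step 2: 375 μL brought to 6.6 mL → factor 6600/375 = 17.6
Step 3: 0.45 mL + 450 μL = 0.9 mL total → factor 0.9/0.45 = 2
Step 4: unknown factor x
Step 5: 60-fold → factor 60
Product of known-step factors = 52032
Overall factor = 4.00 g/L / (6.41 ng/mL) = 6.2402 × 10^5
x = 6.2402 × 10^5 / 52032 = 12.0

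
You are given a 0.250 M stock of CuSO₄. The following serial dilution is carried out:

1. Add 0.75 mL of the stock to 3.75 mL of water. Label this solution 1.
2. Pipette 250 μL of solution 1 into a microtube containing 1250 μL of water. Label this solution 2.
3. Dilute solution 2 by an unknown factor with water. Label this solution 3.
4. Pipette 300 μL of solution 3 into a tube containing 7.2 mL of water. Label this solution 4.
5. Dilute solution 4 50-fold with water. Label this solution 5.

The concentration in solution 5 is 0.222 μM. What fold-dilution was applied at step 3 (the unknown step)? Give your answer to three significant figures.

25.0-fold

Step 1: 0.75 mL + 3.75 mL = 4.5 mL total → factor 4.5/0.75 = 6
Step 2: 250 μL + 1250 μL = 1500 μL total → factor 1500/250 = 6
Step 3: unknown factor x
Step 4: 300 μL + 7.2 mL = 7500 μL total → factor 7500/300 = 25
Step 5: 50-fold → factor 50
Product of known-step factors = 45000
Overall factor = 0.250 M / (0.222 μM) = 1.1261 × 10^6
x = 1.1261 × 10^6 / 45000 = 25.0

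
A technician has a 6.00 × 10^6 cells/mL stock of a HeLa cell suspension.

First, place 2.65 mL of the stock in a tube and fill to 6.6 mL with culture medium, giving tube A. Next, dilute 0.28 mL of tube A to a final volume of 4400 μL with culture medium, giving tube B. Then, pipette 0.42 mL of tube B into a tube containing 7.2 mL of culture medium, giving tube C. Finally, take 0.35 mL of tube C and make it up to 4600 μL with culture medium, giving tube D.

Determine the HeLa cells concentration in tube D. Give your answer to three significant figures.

643 cells/mL

Step 1: 2.65 mL brought to 6.6 mL → factor 6.6/2.65 = 2.4906
Step 2: 0.28 mL brought to 4400 μL → factor 4.4/0.28 = 15.714
Step 3: 0.42 mL + 7.2 mL = 7.62 mL total → factor 7.62/0.42 = 18.143
Step 4: 0.35 mL brought to 4600 μL → factor 4.6/0.35 = 13.143
Overall dilution factor = 2.4906 × 15.714 × 18.143 × 13.143 = 9332.3
Final = 6.00 × 10^6 cells/mL / 9332.3 = 643 cells/mL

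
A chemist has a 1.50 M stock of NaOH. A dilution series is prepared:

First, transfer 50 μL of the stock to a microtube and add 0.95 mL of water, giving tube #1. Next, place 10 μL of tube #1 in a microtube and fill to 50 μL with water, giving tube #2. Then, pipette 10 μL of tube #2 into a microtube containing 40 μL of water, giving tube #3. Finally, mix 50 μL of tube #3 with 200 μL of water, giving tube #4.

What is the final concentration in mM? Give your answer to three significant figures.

0.600 mM

Step 1: 50 μL + 0.95 mL = 1000 μL total → factor 1000/50 = 20
Step 2: 10 μL brought to 50 μL → factor 50/10 = 5
Step 3: 10 μL + 40 μL = 50 μL total → factor 50/10 = 5
Step 4: 50 μL + 200 μL = 250 μL total → factor 250/50 = 5
Overall dilution factor = 20 × 5 × 5 × 5 = 2500
Final = 1.50 M / 2500 = 0.0006000 M = 0.600 mM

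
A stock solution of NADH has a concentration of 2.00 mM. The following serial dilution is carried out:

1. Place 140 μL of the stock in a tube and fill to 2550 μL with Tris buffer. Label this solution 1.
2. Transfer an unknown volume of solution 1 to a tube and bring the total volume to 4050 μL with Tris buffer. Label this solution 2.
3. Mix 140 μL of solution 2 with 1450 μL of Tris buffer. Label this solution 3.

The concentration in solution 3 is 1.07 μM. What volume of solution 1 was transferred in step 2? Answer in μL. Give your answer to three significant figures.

Step 1: 140 μL brought to 2550 μL → factor 2550/140 = 18.214
Step 2: v brought to 4050 μL → factor = 4050 μL/v
Step 3: 140 μL + 1450 μL = 1590 μL total → factor 1590/140 = 11.357
Product of known-step factors = 206.86
Overall factor = 2.00 mM / (1.07 μM) = 1869.2
Step-2 factor = 1869.2 / 206.86 = 9.0358
v = 4050 μL / 9.0358 = 448 μL

448 μL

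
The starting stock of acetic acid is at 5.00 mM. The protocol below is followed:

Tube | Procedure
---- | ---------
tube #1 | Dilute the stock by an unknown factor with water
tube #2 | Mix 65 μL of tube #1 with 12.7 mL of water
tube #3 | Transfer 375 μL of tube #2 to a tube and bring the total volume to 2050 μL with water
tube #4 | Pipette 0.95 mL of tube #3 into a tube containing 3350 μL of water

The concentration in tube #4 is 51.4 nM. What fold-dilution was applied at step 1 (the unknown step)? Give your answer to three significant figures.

Step 1: unknown factor x
Step 2: 65 μL + 12.7 mL = 12765 μL total → factor 12765/65 = 196.38
Step 3: 375 μL brought to 2050 μL → factor 2050/375 = 5.4667
Step 4: 0.95 mL + 3350 μL = 4.3 mL total → factor 4.3/0.95 = 4.5263
Product of known-step factors = 4859.3
Overall factor = 5.00 mM / (51.4 nM) = 97276
x = 97276 / 4859.3 = 20.0

20.0-fold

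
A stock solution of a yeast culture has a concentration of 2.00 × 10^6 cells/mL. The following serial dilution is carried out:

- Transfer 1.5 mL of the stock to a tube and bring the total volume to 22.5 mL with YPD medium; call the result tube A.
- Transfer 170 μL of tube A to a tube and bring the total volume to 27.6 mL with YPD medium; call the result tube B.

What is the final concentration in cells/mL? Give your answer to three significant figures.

821 cells/mL

Step 1: 1.5 mL brought to 22.5 mL → factor 22.5/1.5 = 15
Step 2: 170 μL brought to 27.6 mL → factor 27600/170 = 162.35
Overall dilution factor = 15 × 162.35 = 2435.3
Final = 2.00 × 10^6 cells/mL / 2435.3 = 821 cells/mL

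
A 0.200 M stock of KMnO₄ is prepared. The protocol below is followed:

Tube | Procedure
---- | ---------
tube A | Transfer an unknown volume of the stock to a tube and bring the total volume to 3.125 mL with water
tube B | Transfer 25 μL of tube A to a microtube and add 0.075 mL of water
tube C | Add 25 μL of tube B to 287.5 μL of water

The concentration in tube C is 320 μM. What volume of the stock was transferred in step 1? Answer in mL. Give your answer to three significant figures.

Step 1: v brought to 3.125 mL → factor = 3.125 mL/v
Step 2: 25 μL + 0.075 mL = 100 μL total → factor 100/25 = 4
Step 3: 25 μL + 287.5 μL = 312.5 μL total → factor 312.5/25 = 12.5
Product of known-step factors = 50
Overall factor = 0.200 M / (320 μM) = 625
Step-1 factor = 625 / 50 = 12.5
v = 3.125 mL / 12.5 = 0.250 mL

0.250 mL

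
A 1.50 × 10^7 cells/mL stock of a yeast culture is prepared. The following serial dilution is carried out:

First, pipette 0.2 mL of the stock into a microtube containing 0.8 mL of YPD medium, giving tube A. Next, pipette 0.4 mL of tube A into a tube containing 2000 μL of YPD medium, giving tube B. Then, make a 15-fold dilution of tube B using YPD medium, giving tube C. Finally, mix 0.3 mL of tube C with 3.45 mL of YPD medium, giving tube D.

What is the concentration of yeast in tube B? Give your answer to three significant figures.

Step 1: 0.2 mL + 0.8 mL = 1 mL total → factor 1/0.2 = 5
Step 2: 0.4 mL + 2000 μL = 2.4 mL total → factor 2.4/0.4 = 6
Dilution factor through tube B = 5 × 6 = 30
[tube B] = 1.50 × 10^7 cells/mL / 30 = 5.00 × 10^5 cells/mL

5.00 × 10^5 cells/mL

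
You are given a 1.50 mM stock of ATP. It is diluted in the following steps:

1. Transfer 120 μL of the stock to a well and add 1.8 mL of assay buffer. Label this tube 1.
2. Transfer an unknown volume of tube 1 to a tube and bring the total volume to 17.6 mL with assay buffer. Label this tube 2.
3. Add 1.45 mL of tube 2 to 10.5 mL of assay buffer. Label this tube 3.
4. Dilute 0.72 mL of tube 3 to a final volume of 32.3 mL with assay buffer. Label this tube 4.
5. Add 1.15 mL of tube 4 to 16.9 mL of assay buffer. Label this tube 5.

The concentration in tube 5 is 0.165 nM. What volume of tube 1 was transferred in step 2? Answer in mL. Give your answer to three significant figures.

0.180 mL

Step 1: 120 μL + 1.8 mL = 1920 μL total → factor 1920/120 = 16
Step 2: v brought to 17.6 mL → factor = 17.6 mL/v
Step 3: 1.45 mL + 10.5 mL = 11.95 mL total → factor 11.95/1.45 = 8.2414
Step 4: 0.72 mL brought to 32.3 mL → factor 32.3/0.72 = 44.861
Step 5: 1.15 mL + 16.9 mL = 18.05 mL total → factor 18.05/1.15 = 15.696
Product of known-step factors = 92847
Overall factor = 1.50 mM / (0.165 nM) = 9.0909 × 10^6
Step-2 factor = 9.0909 × 10^6 / 92847 = 97.912
v = 17.6 mL / 97.912 = 0.180 mL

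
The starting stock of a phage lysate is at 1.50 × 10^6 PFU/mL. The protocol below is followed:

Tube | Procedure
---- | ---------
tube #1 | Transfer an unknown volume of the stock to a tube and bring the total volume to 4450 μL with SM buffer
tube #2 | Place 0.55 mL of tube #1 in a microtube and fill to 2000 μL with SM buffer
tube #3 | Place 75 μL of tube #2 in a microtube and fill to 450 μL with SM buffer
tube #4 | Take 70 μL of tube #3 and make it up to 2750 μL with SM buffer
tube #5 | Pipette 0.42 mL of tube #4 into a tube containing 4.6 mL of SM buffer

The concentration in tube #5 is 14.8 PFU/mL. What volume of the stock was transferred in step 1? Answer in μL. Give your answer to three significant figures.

450 μL

Step 1: v brought to 4450 μL → factor = 4450 μL/v
Step 2: 0.55 mL brought to 2000 μL → factor 2/0.55 = 3.6364
Step 3: 75 μL brought to 450 μL → factor 450/75 = 6
Step 4: 70 μL brought to 2750 μL → factor 2750/70 = 39.286
Step 5: 0.42 mL + 4.6 mL = 5.02 mL total → factor 5.02/0.42 = 11.952
Product of known-step factors = 10245
Overall factor = 1.50 × 10^6 PFU/mL / (14.8 PFU/mL) = 1.0135 × 10^5
Step-1 factor = 1.0135 × 10^5 / 10245 = 9.8929
v = 4450 μL / 9.8929 = 450 μL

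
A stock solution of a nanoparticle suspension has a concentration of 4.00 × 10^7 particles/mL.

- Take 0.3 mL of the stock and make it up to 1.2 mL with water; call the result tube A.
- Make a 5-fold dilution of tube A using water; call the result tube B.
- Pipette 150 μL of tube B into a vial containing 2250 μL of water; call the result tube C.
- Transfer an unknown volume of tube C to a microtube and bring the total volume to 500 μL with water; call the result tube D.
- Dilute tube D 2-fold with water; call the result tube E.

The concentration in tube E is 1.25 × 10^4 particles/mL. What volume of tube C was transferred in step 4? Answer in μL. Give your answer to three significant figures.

Step 1: 0.3 mL brought to 1.2 mL → factor 1.2/0.3 = 4
Step 2: 5-fold → factor 5
Step 3: 150 μL + 2250 μL = 2400 μL total → factor 2400/150 = 16
Step 4: v brought to 500 μL → factor = 500 μL/v
Step 5: 2-fold → factor 2
Product of known-step factors = 640
Overall factor = 4.00 × 10^7 particles/mL / (1.25 × 10^4 particles/mL) = 3200
Step-4 factor = 3200 / 640 = 5
v = 500 μL / 5 = 100 μL

100 μL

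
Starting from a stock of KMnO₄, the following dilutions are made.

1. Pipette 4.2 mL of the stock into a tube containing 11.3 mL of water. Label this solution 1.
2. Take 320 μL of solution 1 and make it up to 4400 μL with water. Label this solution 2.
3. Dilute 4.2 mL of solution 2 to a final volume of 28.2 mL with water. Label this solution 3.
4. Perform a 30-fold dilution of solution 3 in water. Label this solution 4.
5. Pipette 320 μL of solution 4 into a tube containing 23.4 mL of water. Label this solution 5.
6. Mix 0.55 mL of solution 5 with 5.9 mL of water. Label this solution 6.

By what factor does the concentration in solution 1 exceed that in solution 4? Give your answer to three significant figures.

2.77 × 10^3

Step 1: 4.2 mL + 11.3 mL = 15.5 mL total → factor 15.5/4.2 = 3.6905
Step 2: 320 μL brought to 4400 μL → factor 4400/320 = 13.75
Step 3: 4.2 mL brought to 28.2 mL → factor 28.2/4.2 = 6.7143
Step 4: 30-fold → factor 30
Dilution factor to solution 1 = 3.6905; to solution 4 = 10221
[solution 1]/[solution 4] = (factor to solution 4)/(factor to solution 1) = 10221/3.6905 = 2.77 × 10^3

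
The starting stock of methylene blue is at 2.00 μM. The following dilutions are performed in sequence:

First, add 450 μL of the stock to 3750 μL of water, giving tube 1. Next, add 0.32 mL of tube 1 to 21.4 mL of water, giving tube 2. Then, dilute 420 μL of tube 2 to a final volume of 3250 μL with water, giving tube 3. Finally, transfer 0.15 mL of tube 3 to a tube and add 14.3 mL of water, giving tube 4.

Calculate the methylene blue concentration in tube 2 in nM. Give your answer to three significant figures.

Step 1: 450 μL + 3750 μL = 4200 μL total → factor 4200/450 = 9.3333
Step 2: 0.32 mL + 21.4 mL = 21.72 mL total → factor 21.72/0.32 = 67.875
Dilution factor through tube 2 = 9.3333 × 67.875 = 633.5
[tube 2] = 2.00 μM / 633.5 = 0.003157 μM = 3.16 nM

3.16 nM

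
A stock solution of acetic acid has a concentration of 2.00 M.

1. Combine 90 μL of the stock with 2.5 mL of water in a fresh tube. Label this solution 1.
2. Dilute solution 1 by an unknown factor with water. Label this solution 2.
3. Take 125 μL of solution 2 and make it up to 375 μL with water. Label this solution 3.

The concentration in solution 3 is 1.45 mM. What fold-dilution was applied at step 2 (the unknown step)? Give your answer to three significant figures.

Step 1: 90 μL + 2.5 mL = 2590 μL total → factor 2590/90 = 28.778
Step 2: unknown factor x
Step 3: 125 μL brought to 375 μL → factor 375/125 = 3
Product of known-step factors = 86.333
Overall factor = 2.00 M / (1.45 mM) = 1379.3
x = 1379.3 / 86.333 = 16.0

16.0-fold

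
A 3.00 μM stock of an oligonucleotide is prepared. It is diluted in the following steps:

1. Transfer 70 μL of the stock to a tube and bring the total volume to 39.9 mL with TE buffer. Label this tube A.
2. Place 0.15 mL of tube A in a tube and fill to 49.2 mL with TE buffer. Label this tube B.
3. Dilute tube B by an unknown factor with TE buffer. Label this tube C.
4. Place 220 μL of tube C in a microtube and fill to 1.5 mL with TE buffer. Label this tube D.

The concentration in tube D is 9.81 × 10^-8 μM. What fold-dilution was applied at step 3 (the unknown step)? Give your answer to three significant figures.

Step 1: 70 μL brought to 39.9 mL → factor 39900/70 = 570
Step 2: 0.15 mL brought to 49.2 mL → factor 49.2/0.15 = 328
Step 3: unknown factor x
Step 4: 220 μL brought to 1.5 mL → factor 1500/220 = 6.8182
Product of known-step factors = 1.2747 × 10^6
Overall factor = 3.00 μM / (9.81 × 10^-8 μM) = 3.0581 × 10^7
x = 3.0581 × 10^7 / 1.2747 × 10^6 = 24.0

24.0-fold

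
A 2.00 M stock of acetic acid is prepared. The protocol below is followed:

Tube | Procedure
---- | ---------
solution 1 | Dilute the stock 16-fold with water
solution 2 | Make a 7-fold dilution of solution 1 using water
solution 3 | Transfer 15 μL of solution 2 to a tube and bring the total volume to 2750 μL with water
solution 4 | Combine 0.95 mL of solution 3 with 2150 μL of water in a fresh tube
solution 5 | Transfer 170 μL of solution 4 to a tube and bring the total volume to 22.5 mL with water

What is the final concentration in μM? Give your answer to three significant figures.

Step 1: 16-fold → factor 16
Step 2: 7-fold → factor 7
Step 3: 15 μL brought to 2750 μL → factor 2750/15 = 183.33
Step 4: 0.95 mL + 2150 μL = 3.1 mL total → factor 3.1/0.95 = 3.2632
Step 5: 170 μL brought to 22.5 mL → factor 22500/170 = 132.35
Overall dilution factor = 16 × 7 × 183.33 × 3.2632 × 132.35 = 8.8681 × 10^6
Final = 2.00 M / 8.8681 × 10^6 = 2.255 × 10^-7 M = 0.226 μM

0.226 μM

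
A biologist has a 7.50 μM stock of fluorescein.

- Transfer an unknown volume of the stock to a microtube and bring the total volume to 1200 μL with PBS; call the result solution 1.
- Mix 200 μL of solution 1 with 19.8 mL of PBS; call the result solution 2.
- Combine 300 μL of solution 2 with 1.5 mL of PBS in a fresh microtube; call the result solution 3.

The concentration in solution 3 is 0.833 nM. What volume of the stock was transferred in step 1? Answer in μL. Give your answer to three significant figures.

Step 1: v brought to 1200 μL → factor = 1200 μL/v
Step 2: 200 μL + 19.8 mL = 20000 μL total → factor 20000/200 = 100
Step 3: 300 μL + 1.5 mL = 1800 μL total → factor 1800/300 = 6
Product of known-step factors = 600
Overall factor = 7.50 μM / (0.833 nM) = 9003.6
Step-1 factor = 9003.6 / 600 = 15.006
v = 1200 μL / 15.006 = 80.0 μL

80.0 μL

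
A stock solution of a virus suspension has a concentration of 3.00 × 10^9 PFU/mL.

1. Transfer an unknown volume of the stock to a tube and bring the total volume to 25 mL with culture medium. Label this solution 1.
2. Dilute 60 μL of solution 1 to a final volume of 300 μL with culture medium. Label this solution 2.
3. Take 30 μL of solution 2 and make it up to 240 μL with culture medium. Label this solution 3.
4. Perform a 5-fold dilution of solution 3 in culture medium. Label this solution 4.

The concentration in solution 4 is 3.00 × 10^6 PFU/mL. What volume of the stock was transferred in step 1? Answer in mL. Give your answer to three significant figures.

Step 1: v brought to 25 mL → factor = 25 mL/v
Step 2: 60 μL brought to 300 μL → factor 300/60 = 5
Step 3: 30 μL brought to 240 μL → factor 240/30 = 8
Step 4: 5-fold → factor 5
Product of known-step factors = 200
Overall factor = 3.00 × 10^9 PFU/mL / (3.00 × 10^6 PFU/mL) = 1000
Step-1 factor = 1000 / 200 = 5
v = 25 mL / 5 = 5.00 mL

5.00 mL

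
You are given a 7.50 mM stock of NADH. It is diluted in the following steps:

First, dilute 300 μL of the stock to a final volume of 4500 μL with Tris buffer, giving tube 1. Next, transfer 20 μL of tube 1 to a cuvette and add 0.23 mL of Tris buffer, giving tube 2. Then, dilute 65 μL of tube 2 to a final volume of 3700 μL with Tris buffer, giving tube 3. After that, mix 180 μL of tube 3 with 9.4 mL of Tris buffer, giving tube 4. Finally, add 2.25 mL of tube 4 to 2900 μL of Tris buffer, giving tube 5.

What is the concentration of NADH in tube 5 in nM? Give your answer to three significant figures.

Step 1: 300 μL brought to 4500 μL → factor 4500/300 = 15
Step 2: 20 μL + 0.23 mL = 250 μL total → factor 250/20 = 12.5
Step 3: 65 μL brought to 3700 μL → factor 3700/65 = 56.923
Step 4: 180 μL + 9.4 mL = 9580 μL total → factor 9580/180 = 53.222
Step 5: 2.25 mL + 2900 μL = 5.15 mL total → factor 5.15/2.25 = 2.2889
Dilution factor through tube 5 = 15 × 12.5 × 56.923 × 53.222 × 2.2889 = 1.3002 × 10^6
[tube 5] = 7.50 mM / 1.3002 × 10^6 = 5.768 × 10^-6 mM = 5.77 nM

5.77 nM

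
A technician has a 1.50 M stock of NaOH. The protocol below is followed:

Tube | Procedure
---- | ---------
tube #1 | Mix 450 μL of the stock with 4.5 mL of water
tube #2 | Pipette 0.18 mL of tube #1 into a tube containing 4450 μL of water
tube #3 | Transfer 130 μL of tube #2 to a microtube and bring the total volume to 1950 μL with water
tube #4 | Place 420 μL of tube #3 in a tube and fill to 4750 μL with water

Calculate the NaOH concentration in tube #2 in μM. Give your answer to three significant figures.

Step 1: 450 μL + 4.5 mL = 4950 μL total → factor 4950/450 = 11
Step 2: 0.18 mL + 4450 μL = 4.63 mL total → factor 4.63/0.18 = 25.722
Dilution factor through tube #2 = 11 × 25.722 = 282.94
[tube #2] = 1.50 M / 282.94 = 0.005301 M = 5.30 × 10^3 μM

5.30 × 10^3 μM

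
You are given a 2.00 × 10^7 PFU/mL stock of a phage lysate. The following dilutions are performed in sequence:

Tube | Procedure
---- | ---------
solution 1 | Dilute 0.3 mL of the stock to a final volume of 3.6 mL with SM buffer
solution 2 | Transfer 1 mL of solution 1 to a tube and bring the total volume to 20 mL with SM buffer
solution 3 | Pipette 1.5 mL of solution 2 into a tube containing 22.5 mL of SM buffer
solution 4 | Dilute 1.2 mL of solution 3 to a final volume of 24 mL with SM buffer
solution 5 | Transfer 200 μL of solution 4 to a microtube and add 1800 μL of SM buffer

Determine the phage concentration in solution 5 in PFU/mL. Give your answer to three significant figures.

Step 1: 0.3 mL brought to 3.6 mL → factor 3.6/0.3 = 12
Step 2: 1 mL brought to 20 mL → factor 20/1 = 20
Step 3: 1.5 mL + 22.5 mL = 24 mL total → factor 24/1.5 = 16
Step 4: 1.2 mL brought to 24 mL → factor 24/1.2 = 20
Step 5: 200 μL + 1800 μL = 2000 μL total → factor 2000/200 = 10
Overall dilution factor = 12 × 20 × 16 × 20 × 10 = 7.68 × 10^5
Final = 2.00 × 10^7 PFU/mL / 7.68 × 10^5 = 26.0 PFU/mL

26.0 PFU/mL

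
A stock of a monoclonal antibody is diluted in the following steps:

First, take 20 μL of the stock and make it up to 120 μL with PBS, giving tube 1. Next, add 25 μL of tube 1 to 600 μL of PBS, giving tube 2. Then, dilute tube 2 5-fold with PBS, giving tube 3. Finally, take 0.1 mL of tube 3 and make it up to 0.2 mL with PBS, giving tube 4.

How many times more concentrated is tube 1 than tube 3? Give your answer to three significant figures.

Step 1: 20 μL brought to 120 μL → factor 120/20 = 6
Step 2: 25 μL + 600 μL = 625 μL total → factor 625/25 = 25
Step 3: 5-fold → factor 5
Dilution factor to tube 1 = 6; to tube 3 = 750
[tube 1]/[tube 3] = (factor to tube 3)/(factor to tube 1) = 750/6 = 125

125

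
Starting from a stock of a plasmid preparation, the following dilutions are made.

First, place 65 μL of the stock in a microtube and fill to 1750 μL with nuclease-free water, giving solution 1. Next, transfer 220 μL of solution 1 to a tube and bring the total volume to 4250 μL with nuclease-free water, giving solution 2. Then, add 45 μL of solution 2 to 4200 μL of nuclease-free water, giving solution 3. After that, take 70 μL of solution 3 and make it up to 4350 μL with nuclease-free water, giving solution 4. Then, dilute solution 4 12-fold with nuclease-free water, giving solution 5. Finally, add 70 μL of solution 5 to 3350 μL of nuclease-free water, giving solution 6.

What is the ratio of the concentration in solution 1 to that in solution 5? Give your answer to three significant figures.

Step 1: 65 μL brought to 1750 μL → factor 1750/65 = 26.923
Step 2: 220 μL brought to 4250 μL → factor 4250/220 = 19.318
Step 3: 45 μL + 4200 μL = 4245 μL total → factor 4245/45 = 94.333
Step 4: 70 μL brought to 4350 μL → factor 4350/70 = 62.143
Step 5: 12-fold → factor 12
Dilution factor to solution 1 = 26.923; to solution 5 = 3.6587 × 10^7
[solution 1]/[solution 5] = (factor to solution 5)/(factor to solution 1) = 3.6587 × 10^7/26.923 = 1.36 × 10^6

1.36 × 10^6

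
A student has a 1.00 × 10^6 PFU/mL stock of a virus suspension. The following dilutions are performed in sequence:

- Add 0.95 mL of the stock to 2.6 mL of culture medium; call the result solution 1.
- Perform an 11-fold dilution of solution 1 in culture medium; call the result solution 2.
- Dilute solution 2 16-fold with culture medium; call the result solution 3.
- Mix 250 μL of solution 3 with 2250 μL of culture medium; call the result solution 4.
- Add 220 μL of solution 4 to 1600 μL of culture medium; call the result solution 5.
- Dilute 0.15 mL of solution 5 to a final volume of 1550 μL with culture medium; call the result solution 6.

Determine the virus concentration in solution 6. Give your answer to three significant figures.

Step 1: 0.95 mL + 2.6 mL = 3.55 mL total → factor 3.55/0.95 = 3.7368
Step 2: 11-fold → factor 11
Step 3: 16-fold → factor 16
Step 4: 250 μL + 2250 μL = 2500 μL total → factor 2500/250 = 10
Step 5: 220 μL + 1600 μL = 1820 μL total → factor 1820/220 = 8.2727
Step 6: 0.15 mL brought to 1550 μL → factor 1.55/0.15 = 10.333
Overall dilution factor = 3.7368 × 11 × 16 × 10 × 8.2727 × 10.333 = 5.6222 × 10^5
Final = 1.00 × 10^6 PFU/mL / 5.6222 × 10^5 = 1.78 PFU/mL

1.78 PFU/mL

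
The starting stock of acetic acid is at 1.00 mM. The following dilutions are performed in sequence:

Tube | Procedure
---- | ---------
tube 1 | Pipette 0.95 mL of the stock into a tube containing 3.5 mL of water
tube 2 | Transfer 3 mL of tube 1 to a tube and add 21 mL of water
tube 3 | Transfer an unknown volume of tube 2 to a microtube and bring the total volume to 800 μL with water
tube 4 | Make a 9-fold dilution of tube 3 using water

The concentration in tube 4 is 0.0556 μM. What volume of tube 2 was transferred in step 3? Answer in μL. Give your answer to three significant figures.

15.0 μL

Step 1: 0.95 mL + 3.5 mL = 4.45 mL total → factor 4.45/0.95 = 4.6842
Step 2: 3 mL + 21 mL = 24 mL total → factor 24/3 = 8
Step 3: v brought to 800 μL → factor = 800 μL/v
Step 4: 9-fold → factor 9
Product of known-step factors = 337.26
Overall factor = 1.00 mM / (0.0556 μM) = 17986
Step-3 factor = 17986 / 337.26 = 53.328
v = 800 μL / 53.328 = 15.0 μL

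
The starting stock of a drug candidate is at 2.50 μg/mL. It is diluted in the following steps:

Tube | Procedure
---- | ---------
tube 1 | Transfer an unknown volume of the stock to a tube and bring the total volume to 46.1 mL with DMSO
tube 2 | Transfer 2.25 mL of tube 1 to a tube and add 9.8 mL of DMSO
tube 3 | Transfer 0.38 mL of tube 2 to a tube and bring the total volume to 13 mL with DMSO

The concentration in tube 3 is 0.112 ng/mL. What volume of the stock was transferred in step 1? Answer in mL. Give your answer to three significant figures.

Step 1: v brought to 46.1 mL → factor = 46.1 mL/v
Step 2: 2.25 mL + 9.8 mL = 12.05 mL total → factor 12.05/2.25 = 5.3556
Step 3: 0.38 mL brought to 13 mL → factor 13/0.38 = 34.211
Product of known-step factors = 183.22
Overall factor = 2.50 μg/mL / (0.112 ng/mL) = 22321
Step-1 factor = 22321 / 183.22 = 121.83
v = 46.1 mL / 121.83 = 0.378 mL

0.378 mL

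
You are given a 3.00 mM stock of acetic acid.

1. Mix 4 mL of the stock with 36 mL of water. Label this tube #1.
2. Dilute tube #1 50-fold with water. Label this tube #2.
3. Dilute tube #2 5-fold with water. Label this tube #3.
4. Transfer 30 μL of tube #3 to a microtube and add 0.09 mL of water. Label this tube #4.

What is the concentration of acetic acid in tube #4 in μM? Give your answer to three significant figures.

0.300 μM

Step 1: 4 mL + 36 mL = 40 mL total → factor 40/4 = 10
Step 2: 50-fold → factor 50
Step 3: 5-fold → factor 5
Step 4: 30 μL + 0.09 mL = 120 μL total → factor 120/30 = 4
Overall dilution factor = 10 × 50 × 5 × 4 = 10000
Final = 3.00 mM / 10000 = 0.0003000 mM = 0.300 μM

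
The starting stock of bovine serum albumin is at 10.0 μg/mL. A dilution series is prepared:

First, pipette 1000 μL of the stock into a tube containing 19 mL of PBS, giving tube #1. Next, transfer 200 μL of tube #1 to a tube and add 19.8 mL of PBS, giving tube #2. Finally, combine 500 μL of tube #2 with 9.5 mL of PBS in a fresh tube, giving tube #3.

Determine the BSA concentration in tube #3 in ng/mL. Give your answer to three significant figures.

Step 1: 1000 μL + 19 mL = 20000 μL total → factor 20000/1000 = 20
Step 2: 200 μL + 19.8 mL = 20000 μL total → factor 20000/200 = 100
Step 3: 500 μL + 9.5 mL = 10000 μL total → factor 10000/500 = 20
Overall dilution factor = 20 × 100 × 20 = 40000
Final = 10.0 μg/mL / 40000 = 0.0002500 μg/mL = 0.250 ng/mL

0.250 ng/mL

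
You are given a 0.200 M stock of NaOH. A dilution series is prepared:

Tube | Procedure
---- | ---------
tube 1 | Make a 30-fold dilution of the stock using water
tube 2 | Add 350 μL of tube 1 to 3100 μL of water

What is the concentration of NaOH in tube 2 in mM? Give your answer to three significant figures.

Step 1: 30-fold → factor 30
Step 2: 350 μL + 3100 μL = 3450 μL total → factor 3450/350 = 9.8571
Overall dilution factor = 30 × 9.8571 = 295.71
Final = 0.200 M / 295.71 = 0.0006763 M = 0.676 mM

0.676 mM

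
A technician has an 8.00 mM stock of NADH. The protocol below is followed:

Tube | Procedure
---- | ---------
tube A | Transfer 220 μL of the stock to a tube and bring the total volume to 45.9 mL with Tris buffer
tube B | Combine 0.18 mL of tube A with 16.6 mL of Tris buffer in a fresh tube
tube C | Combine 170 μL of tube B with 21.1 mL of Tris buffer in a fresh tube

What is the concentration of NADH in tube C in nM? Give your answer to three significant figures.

Step 1: 220 μL brought to 45.9 mL → factor 45900/220 = 208.64
Step 2: 0.18 mL + 16.6 mL = 16.78 mL total → factor 16.78/0.18 = 93.222
Step 3: 170 μL + 21.1 mL = 21270 μL total → factor 21270/170 = 125.12
Overall dilution factor = 208.64 × 93.222 × 125.12 = 2.4335 × 10^6
Final = 8.00 mM / 2.4335 × 10^6 = 3.287 × 10^-6 mM = 3.29 nM

3.29 nM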